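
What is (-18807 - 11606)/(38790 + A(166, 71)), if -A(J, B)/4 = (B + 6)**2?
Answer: -30413/15074 ≈ -2.0176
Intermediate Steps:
A(J, B) = -4*(6 + B)**2 (A(J, B) = -4*(B + 6)**2 = -4*(6 + B)**2)
(-18807 - 11606)/(38790 + A(166, 71)) = (-18807 - 11606)/(38790 - 4*(6 + 71)**2) = -30413/(38790 - 4*77**2) = -30413/(38790 - 4*5929) = -30413/(38790 - 23716) = -30413/15074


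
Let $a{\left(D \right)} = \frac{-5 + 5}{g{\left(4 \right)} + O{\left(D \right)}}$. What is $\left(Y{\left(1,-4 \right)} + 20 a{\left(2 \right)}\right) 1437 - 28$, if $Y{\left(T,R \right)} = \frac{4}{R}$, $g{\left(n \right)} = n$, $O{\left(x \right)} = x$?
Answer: $-1465$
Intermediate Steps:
$a{\left(D \right)} = 0$ ($a{\left(D \right)} = \frac{-5 + 5}{4 + D} = \frac{0}{4 + D} = 0$)
$\left(Y{\left(1,-4 \right)} + 20 a{\left(2 \right)}\right) 1437 - 28 = \left(\frac{4}{-4} + 20 \cdot 0\right) 1437 - 28 = \left(4 \left(- \frac{1}{4}\right) + 0\right) 1437 - 28 = \left(-1 + 0\right) 1437 - 28 = \left(-1\right) 1437 - 28 = -1437 - 28 = -1465$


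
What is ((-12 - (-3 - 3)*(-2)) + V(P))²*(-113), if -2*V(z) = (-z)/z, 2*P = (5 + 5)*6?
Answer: -249617/4 ≈ -62404.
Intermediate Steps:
P = 30 (P = ((5 + 5)*6)/2 = (10*6)/2 = (½)*60 = 30)
V(z) = ½ (V(z) = -(-z)/(2*z) = -½*(-1) = ½)
((-12 - (-3 - 3)*(-2)) + V(P))²*(-113) = ((-12 - (-3 - 3)*(-2)) + ½)²*(-113) = ((-12 - (-6)*(-2)) + ½)²*(-113) = ((-12 - 1*12) + ½)²*(-113) = ((-12 - 12) + ½)²*(-113) = (-24 + ½)²*(-113) = (-47/2)²*(-113) = (2209/4)*(-113) = -249617/4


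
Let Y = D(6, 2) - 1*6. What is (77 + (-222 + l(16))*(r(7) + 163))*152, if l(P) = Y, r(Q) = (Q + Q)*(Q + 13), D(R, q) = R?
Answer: -14936888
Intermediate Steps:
r(Q) = 2*Q*(13 + Q) (r(Q) = (2*Q)*(13 + Q) = 2*Q*(13 + Q))
Y = 0 (Y = 6 - 1*6 = 6 - 6 = 0)
l(P) = 0
(77 + (-222 + l(16))*(r(7) + 163))*152 = (77 + (-222 + 0)*(2*7*(13 + 7) + 163))*152 = (77 - 222*(2*7*20 + 163))*152 = (77 - 222*(280 + 163))*152 = (77 - 222*443)*152 = (77 - 98346)*152 = -98269*152 = -14936888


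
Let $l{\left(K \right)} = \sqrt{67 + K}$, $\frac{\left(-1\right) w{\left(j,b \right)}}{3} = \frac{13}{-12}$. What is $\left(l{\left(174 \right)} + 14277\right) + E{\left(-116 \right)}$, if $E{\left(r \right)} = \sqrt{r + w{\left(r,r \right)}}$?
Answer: $14277 + \sqrt{241} + \frac{i \sqrt{451}}{2} \approx 14293.0 + 10.618 i$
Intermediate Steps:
$w{\left(j,b \right)} = \frac{13}{4}$ ($w{\left(j,b \right)} = - 3 \frac{13}{-12} = - 3 \cdot 13 \left(- \frac{1}{12}\right) = \left(-3\right) \left(- \frac{13}{12}\right) = \frac{13}{4}$)
$E{\left(r \right)} = \sqrt{\frac{13}{4} + r}$ ($E{\left(r \right)} = \sqrt{r + \frac{13}{4}} = \sqrt{\frac{13}{4} + r}$)
$\left(l{\left(174 \right)} + 14277\right) + E{\left(-116 \right)} = \left(\sqrt{67 + 174} + 14277\right) + \frac{\sqrt{13 + 4 \left(-116\right)}}{2} = \left(\sqrt{241} + 14277\right) + \frac{\sqrt{13 - 464}}{2} = \left(14277 + \sqrt{241}\right) + \frac{\sqrt{-451}}{2} = \left(14277 + \sqrt{241}\right) + \frac{i \sqrt{451}}{2} = 14277 + \sqrt{241} + \frac{i \sqrt{451}}{2}$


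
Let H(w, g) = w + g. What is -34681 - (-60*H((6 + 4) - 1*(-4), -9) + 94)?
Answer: -34475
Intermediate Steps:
H(w, g) = g + w
-34681 - (-60*H((6 + 4) - 1*(-4), -9) + 94) = -34681 - (-60*(-9 + ((6 + 4) - 1*(-4))) + 94) = -34681 - (-60*(-9 + (10 + 4)) + 94) = -34681 - (-60*(-9 + 14) + 94) = -34681 - (-60*5 + 94) = -34681 - (-300 + 94) = -34681 - 1*(-206) = -34681 + 206 = -34475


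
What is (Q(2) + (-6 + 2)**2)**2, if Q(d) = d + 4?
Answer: 484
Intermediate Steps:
Q(d) = 4 + d
(Q(2) + (-6 + 2)**2)**2 = ((4 + 2) + (-6 + 2)**2)**2 = (6 + (-4)**2)**2 = (6 + 16)**2 = 22**2 = 484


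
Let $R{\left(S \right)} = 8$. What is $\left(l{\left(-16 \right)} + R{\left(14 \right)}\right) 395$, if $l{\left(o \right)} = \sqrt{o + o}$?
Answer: $3160 + 1580 i \sqrt{2} \approx 3160.0 + 2234.5 i$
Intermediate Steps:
$l{\left(o \right)} = \sqrt{2} \sqrt{o}$ ($l{\left(o \right)} = \sqrt{2 o} = \sqrt{2} \sqrt{o}$)
$\left(l{\left(-16 \right)} + R{\left(14 \right)}\right) 395 = \left(\sqrt{2} \sqrt{-16} + 8\right) 395 = \left(\sqrt{2} \cdot 4 i + 8\right) 395 = \left(4 i \sqrt{2} + 8\right) 395 = \left(8 + 4 i \sqrt{2}\right) 395 = 3160 + 1580 i \sqrt{2}$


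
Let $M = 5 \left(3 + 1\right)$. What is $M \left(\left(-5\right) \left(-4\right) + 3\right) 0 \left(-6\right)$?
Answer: $0$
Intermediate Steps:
$M = 20$ ($M = 5 \cdot 4 = 20$)
$M \left(\left(-5\right) \left(-4\right) + 3\right) 0 \left(-6\right) = 20 \left(\left(-5\right) \left(-4\right) + 3\right) 0 \left(-6\right) = 20 \left(20 + 3\right) 0 \left(-6\right) = 20 \cdot 23 \cdot 0 \left(-6\right) = 20 \cdot 0 \left(-6\right) = 20 \cdot 0 = 0$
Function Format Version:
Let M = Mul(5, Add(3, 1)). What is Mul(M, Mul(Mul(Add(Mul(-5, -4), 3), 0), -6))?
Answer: 0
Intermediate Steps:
M = 20 (M = Mul(5, 4) = 20)
Mul(M, Mul(Mul(Add(Mul(-5, -4), 3), 0), -6)) = Mul(20, Mul(Mul(Add(Mul(-5, -4), 3), 0), -6)) = Mul(20, Mul(Mul(Add(20, 3), 0), -6)) = Mul(20, Mul(Mul(23, 0), -6)) = Mul(20, Mul(0, -6)) = Mul(20, 0) = 0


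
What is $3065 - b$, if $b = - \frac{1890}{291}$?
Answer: $\frac{297935}{97} \approx 3071.5$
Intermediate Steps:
$b = - \frac{630}{97}$ ($b = \left(-1890\right) \frac{1}{291} = - \frac{630}{97} \approx -6.4948$)
$3065 - b = 3065 - - \frac{630}{97} = 3065 + \frac{630}{97} = \frac{297935}{97}$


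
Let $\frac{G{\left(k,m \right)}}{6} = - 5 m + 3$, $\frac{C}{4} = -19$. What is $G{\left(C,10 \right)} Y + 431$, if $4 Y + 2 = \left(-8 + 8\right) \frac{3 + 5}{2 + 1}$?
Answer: $572$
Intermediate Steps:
$C = -76$ ($C = 4 \left(-19\right) = -76$)
$G{\left(k,m \right)} = 18 - 30 m$ ($G{\left(k,m \right)} = 6 \left(- 5 m + 3\right) = 6 \left(3 - 5 m\right) = 18 - 30 m$)
$Y = - \frac{1}{2}$ ($Y = - \frac{1}{2} + \frac{\left(-8 + 8\right) \frac{3 + 5}{2 + 1}}{4} = - \frac{1}{2} + \frac{0 \cdot \frac{8}{3}}{4} = - \frac{1}{2} + \frac{1}{4} \cdot 0 = - \frac{1}{2} + 0 = - \frac{1}{2} \approx -0.5$)
$G{\left(C,10 \right)} Y + 431 = \left(18 - 300\right) \left(- \frac{1}{2}\right) + 431 = \left(-282\right) \left(- \frac{1}{2}\right) + 431 = 141 + 431 = 572$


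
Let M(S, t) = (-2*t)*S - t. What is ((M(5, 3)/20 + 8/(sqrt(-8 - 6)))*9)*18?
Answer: -2673/10 - 648*I*sqrt(14)/7 ≈ -267.3 - 346.37*I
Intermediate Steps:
M(S, t) = -t - 2*S*t (M(S, t) = -2*S*t - t = -t - 2*S*t)
((M(5, 3)/20 + 8/(sqrt(-8 - 6)))*9)*18 = ((-1*3*(1 + 2*5)/20 + 8/(sqrt(-8 - 6)))*9)*18 = ((-1*3*(1 + 10)*(1/20) + 8/(sqrt(-14)))*9)*18 = ((-1*3*11*(1/20) + 8/((I*sqrt(14))))*9)*18 = ((-33*1/20 + 8*(-I*sqrt(14)/14))*9)*18 = ((-33/20 - 4*I*sqrt(14)/7)*9)*18 = (-297/20 - 36*I*sqrt(14)/7)*18 = -2673/10 - 648*I*sqrt(14)/7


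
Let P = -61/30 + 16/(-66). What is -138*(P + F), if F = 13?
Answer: -81397/55 ≈ -1479.9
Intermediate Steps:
P = -751/330 (P = -61*1/30 + 16*(-1/66) = -61/30 - 8/33 = -751/330 ≈ -2.2758)
-138*(P + F) = -138*(-751/330 + 13) = -138*3539/330 = -81397/55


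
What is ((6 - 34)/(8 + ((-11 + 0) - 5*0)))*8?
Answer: 224/3 ≈ 74.667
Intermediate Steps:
((6 - 34)/(8 + ((-11 + 0) - 5*0)))*8 = -28/(8 + (-11 + 0))*8 = -28/(8 - 11)*8 = -28/(-3)*8 = -28*(-⅓)*8 = (28/3)*8 = 224/3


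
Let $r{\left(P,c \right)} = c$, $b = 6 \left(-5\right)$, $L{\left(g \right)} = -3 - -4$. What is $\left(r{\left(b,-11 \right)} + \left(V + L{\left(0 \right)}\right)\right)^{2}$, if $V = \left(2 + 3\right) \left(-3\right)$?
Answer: $625$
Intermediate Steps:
$L{\left(g \right)} = 1$ ($L{\left(g \right)} = -3 + 4 = 1$)
$b = -30$
$V = -15$ ($V = 5 \left(-3\right) = -15$)
$\left(r{\left(b,-11 \right)} + \left(V + L{\left(0 \right)}\right)\right)^{2} = \left(-11 + \left(-15 + 1\right)\right)^{2} = \left(-11 - 14\right)^{2} = \left(-25\right)^{2} = 625$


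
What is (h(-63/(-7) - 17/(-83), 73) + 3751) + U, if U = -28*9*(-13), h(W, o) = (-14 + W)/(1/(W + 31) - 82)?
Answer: 159547486917/22704733 ≈ 7027.1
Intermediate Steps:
h(W, o) = (-14 + W)/(-82 + 1/(31 + W)) (h(W, o) = (-14 + W)/(1/(31 + W) - 82) = (-14 + W)/(-82 + 1/(31 + W)))
U = 3276 (U = -252*(-13) = 3276)
(h(-63/(-7) - 17/(-83), 73) + 3751) + U = ((434 - (-63/(-7) - 17/(-83))² - 17*(-63/(-7) - 17/(-83)))/(2541 + 82*(-63/(-7) - 17/(-83))) + 3751) + 3276 = ((434 - (-63*(-⅐) - 17*(-1/83))² - 17*(-63*(-⅐) - 17*(-1/83)))/(2541 + 82*(-63*(-⅐) - 17*(-1/83))) + 3751) + 3276 = ((434 - (9 + 17/83)² - 17*(9 + 17/83))/(2541 + 82*(9 + 17/83)) + 3751) + 3276 = ((434 - (764/83)² - 17*764/83)/(2541 + 82*(764/83)) + 3751) + 3276 = ((434 - 1*583696/6889 - 12988/83)/(2541 + 62648/83) + 3751) + 3276 = ((434 - 583696/6889 - 12988/83)/(273551/83) + 3751) + 3276 = ((83/273551)*(1328126/6889) + 3751) + 3276 = (1328126/22704733 + 3751) + 3276 = 85166781609/22704733 + 3276 = 159547486917/22704733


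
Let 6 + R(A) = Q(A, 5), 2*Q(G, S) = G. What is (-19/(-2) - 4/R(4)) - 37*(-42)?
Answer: 3129/2 ≈ 1564.5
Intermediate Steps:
Q(G, S) = G/2
R(A) = -6 + A/2
(-19/(-2) - 4/R(4)) - 37*(-42) = (-19/(-2) - 4/(-6 + (1/2)*4)) - 37*(-42) = (-19*(-1/2) - 4/(-6 + 2)) + 1554 = (19/2 - 4/(-4)) + 1554 = (19/2 - 4*(-1/4)) + 1554 = (19/2 + 1) + 1554 = 21/2 + 1554 = 3129/2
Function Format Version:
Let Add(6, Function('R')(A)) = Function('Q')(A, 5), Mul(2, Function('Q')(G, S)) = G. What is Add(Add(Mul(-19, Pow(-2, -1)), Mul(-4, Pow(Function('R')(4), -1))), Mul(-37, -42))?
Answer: Rational(3129, 2) ≈ 1564.5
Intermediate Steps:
Function('Q')(G, S) = Mul(Rational(1, 2), G)
Function('R')(A) = Add(-6, Mul(Rational(1, 2), A))
Add(Add(Mul(-19, Pow(-2, -1)), Mul(-4, Pow(Function('R')(4), -1))), Mul(-37, -42)) = Add(Add(Mul(-19, Pow(-2, -1)), Mul(-4, Pow(Add(-6, Mul(Rational(1, 2), 4)), -1))), Mul(-37, -42)) = Add(Add(Mul(-19, Rational(-1, 2)), Mul(-4, Pow(Add(-6, 2), -1))), 1554) = Add(Add(Rational(19, 2), Mul(-4, Pow(-4, -1))), 1554) = Add(Add(Rational(19, 2), Mul(-4, Rational(-1, 4))), 1554) = Add(Add(Rational(19, 2), 1), 1554) = Add(Rational(21, 2), 1554) = Rational(3129, 2)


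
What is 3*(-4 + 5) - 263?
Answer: -260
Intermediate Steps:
3*(-4 + 5) - 263 = 3*1 - 263 = 3 - 263 = -260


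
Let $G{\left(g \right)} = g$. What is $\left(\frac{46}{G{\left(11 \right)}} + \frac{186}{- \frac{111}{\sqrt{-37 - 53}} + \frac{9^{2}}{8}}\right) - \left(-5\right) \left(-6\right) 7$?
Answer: $\frac{8 \left(- 41884 \sqrt{10} + 104385 i\right)}{11 \left(- 405 i + 148 \sqrt{10}\right)} \approx -197.95 - 9.09 i$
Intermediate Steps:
$\left(\frac{46}{G{\left(11 \right)}} + \frac{186}{- \frac{111}{\sqrt{-37 - 53}} + \frac{9^{2}}{8}}\right) - \left(-5\right) \left(-6\right) 7 = \left(\frac{46}{11} + \frac{186}{- \frac{111}{\sqrt{-37 - 53}} + \frac{9^{2}}{8}}\right) - \left(-5\right) \left(-6\right) 7 = \left(46 \cdot \frac{1}{11} + \frac{186}{- \frac{111}{\sqrt{-90}} + 81 \cdot \frac{1}{8}}\right) - 30 \cdot 7 = \left(\frac{46}{11} + \frac{186}{- \frac{111}{3 i \sqrt{10}} + \frac{81}{8}}\right) - 210 = \left(\frac{46}{11} + \frac{186}{- 111 \left(- \frac{i \sqrt{10}}{30}\right) + \frac{81}{8}}\right) - 210 = \left(\frac{46}{11} + \frac{186}{\frac{37 i \sqrt{10}}{10} + \frac{81}{8}}\right) - 210 = \left(\frac{46}{11} + \frac{186}{\frac{81}{8} + \frac{37 i \sqrt{10}}{10}}\right) - 210 = - \frac{2264}{11} + \frac{186}{\frac{81}{8} + \frac{37 i \sqrt{10}}{10}}$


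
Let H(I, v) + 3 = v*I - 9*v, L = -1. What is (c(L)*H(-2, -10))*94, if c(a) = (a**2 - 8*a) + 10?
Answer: 191102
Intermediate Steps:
H(I, v) = -3 - 9*v + I*v (H(I, v) = -3 + (v*I - 9*v) = -3 + (I*v - 9*v) = -3 + (-9*v + I*v) = -3 - 9*v + I*v)
c(a) = 10 + a**2 - 8*a
(c(L)*H(-2, -10))*94 = ((10 + (-1)**2 - 8*(-1))*(-3 - 9*(-10) - 2*(-10)))*94 = ((10 + 1 + 8)*(-3 + 90 + 20))*94 = (19*107)*94 = 2033*94 = 191102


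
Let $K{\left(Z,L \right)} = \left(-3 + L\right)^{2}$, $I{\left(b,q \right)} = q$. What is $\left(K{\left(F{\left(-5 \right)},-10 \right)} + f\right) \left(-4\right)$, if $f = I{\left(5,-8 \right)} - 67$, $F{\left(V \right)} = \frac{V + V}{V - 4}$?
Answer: $-376$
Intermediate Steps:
$F{\left(V \right)} = \frac{2 V}{-4 + V}$
$f = -75$ ($f = -8 - 67 = -75$)
$\left(K{\left(F{\left(-5 \right)},-10 \right)} + f\right) \left(-4\right) = \left(\left(-3 - 10\right)^{2} - 75\right) \left(-4\right) = \left(\left(-13\right)^{2} - 75\right) \left(-4\right) = \left(169 - 75\right) \left(-4\right) = 94 \left(-4\right) = -376$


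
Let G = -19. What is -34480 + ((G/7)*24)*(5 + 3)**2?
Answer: -270544/7 ≈ -38649.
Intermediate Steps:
-34480 + ((G/7)*24)*(5 + 3)**2 = -34480 + (-19/7*24)*(5 + 3)**2 = -34480 + (-19*1/7*24)*8**2 = -34480 - 19/7*24*64 = -34480 - 456/7*64 = -34480 - 29184/7 = -270544/7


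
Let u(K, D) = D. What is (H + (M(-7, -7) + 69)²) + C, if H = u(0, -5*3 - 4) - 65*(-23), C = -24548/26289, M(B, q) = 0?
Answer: 163939945/26289 ≈ 6236.1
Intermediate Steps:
C = -24548/26289 (C = -24548*1/26289 = -24548/26289 ≈ -0.93377)
H = 1476 (H = (-5*3 - 4) - 65*(-23) = (-15 - 4) + 1495 = -19 + 1495 = 1476)
(H + (M(-7, -7) + 69)²) + C = (1476 + (0 + 69)²) - 24548/26289 = (1476 + 69²) - 24548/26289 = (1476 + 4761) - 24548/26289 = 6237 - 24548/26289 = 163939945/26289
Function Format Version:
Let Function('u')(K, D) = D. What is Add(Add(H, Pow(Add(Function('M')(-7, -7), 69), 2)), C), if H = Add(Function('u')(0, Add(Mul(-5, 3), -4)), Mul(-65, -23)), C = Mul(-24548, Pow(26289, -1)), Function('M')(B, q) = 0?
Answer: Rational(163939945, 26289) ≈ 6236.1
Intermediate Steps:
C = Rational(-24548, 26289) (C = Mul(-24548, Rational(1, 26289)) = Rational(-24548, 26289) ≈ -0.93377)
H = 1476 (H = Add(Add(Mul(-5, 3), -4), Mul(-65, -23)) = Add(Add(-15, -4), 1495) = Add(-19, 1495) = 1476)
Add(Add(H, Pow(Add(Function('M')(-7, -7), 69), 2)), C) = Add(Add(1476, Pow(Add(0, 69), 2)), Rational(-24548, 26289)) = Add(Add(1476, Pow(69, 2)), Rational(-24548, 26289)) = Add(Add(1476, 4761), Rational(-24548, 26289)) = Add(6237, Rational(-24548, 26289)) = Rational(163939945, 26289)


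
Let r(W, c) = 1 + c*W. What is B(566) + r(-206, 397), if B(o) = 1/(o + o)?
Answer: -92576091/1132 ≈ -81781.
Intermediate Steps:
B(o) = 1/(2*o)
r(W, c) = 1 + W*c
B(566) + r(-206, 397) = (1/2)/566 + (1 - 206*397) = (1/2)*(1/566) + (1 - 81782) = 1/1132 - 81781 = -92576091/1132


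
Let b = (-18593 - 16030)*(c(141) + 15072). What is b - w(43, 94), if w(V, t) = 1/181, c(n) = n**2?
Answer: -219042167140/181 ≈ -1.2102e+9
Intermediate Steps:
w(V, t) = 1/181
b = -1210177719 (b = (-18593 - 16030)*(141**2 + 15072) = -34623*(19881 + 15072) = -34623*34953 = -1210177719)
b - w(43, 94) = -1210177719 - 1*1/181 = -1210177719 - 1/181 = -219042167140/181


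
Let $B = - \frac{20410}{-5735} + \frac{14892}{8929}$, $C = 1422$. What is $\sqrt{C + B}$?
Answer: $\frac{4 \sqrt{9356328309622559}}{10241563} \approx 37.779$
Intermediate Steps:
$B = \frac{53529302}{10241563}$ ($B = \left(-20410\right) \left(- \frac{1}{5735}\right) + 14892 \cdot \frac{1}{8929} = \frac{4082}{1147} + \frac{14892}{8929} = \frac{53529302}{10241563} \approx 5.2267$)
$\sqrt{C + B} = \sqrt{1422 + \frac{53529302}{10241563}} = \sqrt{\frac{14617031888}{10241563}} = \frac{4 \sqrt{9356328309622559}}{10241563}$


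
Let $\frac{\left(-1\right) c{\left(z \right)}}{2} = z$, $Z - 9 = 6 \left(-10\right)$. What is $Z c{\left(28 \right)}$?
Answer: $2856$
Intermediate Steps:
$Z = -51$ ($Z = 9 + 6 \left(-10\right) = 9 - 60 = -51$)
$c{\left(z \right)} = - 2 z$
$Z c{\left(28 \right)} = - 51 \left(\left(-2\right) 28\right) = \left(-51\right) \left(-56\right) = 2856$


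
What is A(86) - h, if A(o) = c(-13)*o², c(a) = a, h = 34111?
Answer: -130259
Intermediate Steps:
A(o) = -13*o²
A(86) - h = -13*86² - 1*34111 = -13*7396 - 34111 = -96148 - 34111 = -130259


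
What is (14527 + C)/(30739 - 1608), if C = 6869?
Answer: 21396/29131 ≈ 0.73448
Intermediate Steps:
(14527 + C)/(30739 - 1608) = (14527 + 6869)/(30739 - 1608) = 21396/29131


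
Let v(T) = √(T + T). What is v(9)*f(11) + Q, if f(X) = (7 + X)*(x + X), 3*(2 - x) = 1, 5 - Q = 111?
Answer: -106 + 684*√2 ≈ 861.32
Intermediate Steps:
Q = -106 (Q = 5 - 1*111 = 5 - 111 = -106)
x = 5/3 (x = 2 - ⅓*1 = 2 - ⅓ = 5/3 ≈ 1.6667)
v(T) = √2*√T (v(T) = √(2*T) = √2*√T)
f(X) = (7 + X)*(5/3 + X)
v(9)*f(11) + Q = (√2*√9)*(35/3 + 11² + (26/3)*11) - 106 = (√2*3)*(35/3 + 121 + 286/3) - 106 = (3*√2)*228 - 106 = 684*√2 - 106 = -106 + 684*√2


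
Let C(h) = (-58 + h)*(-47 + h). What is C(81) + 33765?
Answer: 34547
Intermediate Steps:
C(81) + 33765 = (2726 + 81**2 - 105*81) + 33765 = (2726 + 6561 - 8505) + 33765 = 782 + 33765 = 34547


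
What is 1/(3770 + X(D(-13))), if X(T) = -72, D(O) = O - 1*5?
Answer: 1/3698 ≈ 0.00027042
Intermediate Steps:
D(O) = -5 + O (D(O) = O - 5 = -5 + O)
1/(3770 + X(D(-13))) = 1/(3770 - 72) = 1/3698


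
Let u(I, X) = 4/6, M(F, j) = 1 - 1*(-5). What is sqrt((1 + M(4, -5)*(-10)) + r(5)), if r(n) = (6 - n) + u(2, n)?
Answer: 2*I*sqrt(129)/3 ≈ 7.5719*I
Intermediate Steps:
M(F, j) = 6 (M(F, j) = 1 + 5 = 6)
u(I, X) = 2/3 (u(I, X) = 4*(1/6) = 2/3)
r(n) = 20/3 - n (r(n) = (6 - n) + 2/3 = 20/3 - n)
sqrt((1 + M(4, -5)*(-10)) + r(5)) = sqrt((1 + 6*(-10)) + (20/3 - 1*5)) = sqrt((1 - 60) + (20/3 - 5)) = sqrt(-59 + 5/3) = sqrt(-172/3) = 2*I*sqrt(129)/3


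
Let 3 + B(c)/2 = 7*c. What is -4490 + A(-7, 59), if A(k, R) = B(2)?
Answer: -4468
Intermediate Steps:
B(c) = -6 + 14*c (B(c) = -6 + 2*(7*c) = -6 + 14*c)
A(k, R) = 22 (A(k, R) = -6 + 14*2 = -6 + 28 = 22)
-4490 + A(-7, 59) = -4490 + 22 = -4468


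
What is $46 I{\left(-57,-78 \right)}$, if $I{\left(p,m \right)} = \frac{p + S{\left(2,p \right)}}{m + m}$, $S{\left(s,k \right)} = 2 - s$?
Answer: $\frac{437}{26} \approx 16.808$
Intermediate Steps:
$I{\left(p,m \right)} = \frac{p}{2 m}$ ($I{\left(p,m \right)} = \frac{p + \left(2 - 2\right)}{m + m} = \frac{p + \left(2 - 2\right)}{2 m} = \left(p + 0\right) \frac{1}{2 m} = p \frac{1}{2 m} = \frac{p}{2 m}$)
$46 I{\left(-57,-78 \right)} = 46 \cdot \frac{1}{2} \left(-57\right) \frac{1}{-78} = 46 \cdot \frac{1}{2} \left(-57\right) \left(- \frac{1}{78}\right) = 46 \cdot \frac{19}{52} = \frac{437}{26}$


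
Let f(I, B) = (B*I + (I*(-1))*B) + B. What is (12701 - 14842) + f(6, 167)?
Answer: -1974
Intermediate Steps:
f(I, B) = B (f(I, B) = (B*I + (-I)*B) + B = (B*I - B*I) + B = 0 + B = B)
(12701 - 14842) + f(6, 167) = (12701 - 14842) + 167 = -2141 + 167 = -1974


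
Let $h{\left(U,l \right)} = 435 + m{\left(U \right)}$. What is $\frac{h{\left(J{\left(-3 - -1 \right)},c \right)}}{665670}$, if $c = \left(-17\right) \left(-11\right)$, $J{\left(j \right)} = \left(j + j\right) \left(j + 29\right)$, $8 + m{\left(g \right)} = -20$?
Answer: $\frac{407}{665670} \approx 0.00061141$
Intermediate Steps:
$m{\left(g \right)} = -28$ ($m{\left(g \right)} = -8 - 20 = -28$)
$J{\left(j \right)} = 2 j \left(29 + j\right)$
$c = 187$
$h{\left(U,l \right)} = 407$ ($h{\left(U,l \right)} = 435 - 28 = 407$)
$\frac{h{\left(J{\left(-3 - -1 \right)},c \right)}}{665670} = \frac{407}{665670}$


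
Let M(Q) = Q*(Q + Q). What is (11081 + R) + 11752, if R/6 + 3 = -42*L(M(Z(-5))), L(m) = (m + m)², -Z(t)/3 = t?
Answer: -204097185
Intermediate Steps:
Z(t) = -3*t
M(Q) = 2*Q² (M(Q) = Q*(2*Q) = 2*Q²)
L(m) = 4*m² (L(m) = (2*m)² = 4*m²)
R = -204120018 (R = -18 + 6*(-168*(2*(-3*(-5))²)²) = -18 + 6*(-168*(2*15²)²) = -18 + 6*(-168*(2*225)²) = -18 + 6*(-168*450²) = -18 + 6*(-168*202500) = -18 + 6*(-42*810000) = -18 + 6*(-34020000) = -18 - 204120000 = -204120018)
(11081 + R) + 11752 = (11081 - 204120018) + 11752 = -204108937 + 11752 = -204097185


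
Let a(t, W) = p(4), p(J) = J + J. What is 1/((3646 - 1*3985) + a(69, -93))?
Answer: -1/331 ≈ -0.0030211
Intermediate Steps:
p(J) = 2*J
a(t, W) = 8 (a(t, W) = 2*4 = 8)
1/((3646 - 1*3985) + a(69, -93)) = 1/((3646 - 1*3985) + 8) = 1/((3646 - 3985) + 8) = 1/(-339 + 8) = 1/(-331) = -1/331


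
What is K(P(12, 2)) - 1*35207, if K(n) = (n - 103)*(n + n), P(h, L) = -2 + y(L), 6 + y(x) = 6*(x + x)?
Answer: -37991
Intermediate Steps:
y(x) = -6 + 12*x (y(x) = -6 + 6*(x + x) = -6 + 6*(2*x) = -6 + 12*x)
P(h, L) = -8 + 12*L (P(h, L) = -2 + (-6 + 12*L) = -8 + 12*L)
K(n) = 2*n*(-103 + n) (K(n) = (-103 + n)*(2*n) = 2*n*(-103 + n))
K(P(12, 2)) - 1*35207 = 2*(-8 + 12*2)*(-103 + (-8 + 12*2)) - 1*35207 = 2*(-8 + 24)*(-103 + (-8 + 24)) - 35207 = 2*16*(-103 + 16) - 35207 = 2*16*(-87) - 35207 = -2784 - 35207 = -37991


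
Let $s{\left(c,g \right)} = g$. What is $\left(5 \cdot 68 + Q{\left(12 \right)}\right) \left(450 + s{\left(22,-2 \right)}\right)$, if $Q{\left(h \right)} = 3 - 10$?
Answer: $149184$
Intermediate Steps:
$Q{\left(h \right)} = -7$ ($Q{\left(h \right)} = 3 - 10 = -7$)
$\left(5 \cdot 68 + Q{\left(12 \right)}\right) \left(450 + s{\left(22,-2 \right)}\right) = \left(5 \cdot 68 - 7\right) \left(450 - 2\right) = \left(340 - 7\right) 448 = 333 \cdot 448 = 149184$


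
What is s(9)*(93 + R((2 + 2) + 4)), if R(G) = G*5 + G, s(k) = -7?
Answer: -987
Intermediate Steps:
R(G) = 6*G (R(G) = 5*G + G = 6*G)
s(9)*(93 + R((2 + 2) + 4)) = -7*(93 + 6*((2 + 2) + 4)) = -7*(93 + 6*(4 + 4)) = -7*(93 + 6*8) = -7*(93 + 48) = -7*141 = -987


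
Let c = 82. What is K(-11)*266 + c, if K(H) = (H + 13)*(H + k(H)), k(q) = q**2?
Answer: 58602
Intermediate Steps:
K(H) = (13 + H)*(H + H**2) (K(H) = (H + 13)*(H + H**2) = (13 + H)*(H + H**2))
K(-11)*266 + c = -11*(13 + (-11)**2 + 14*(-11))*266 + 82 = -11*(13 + 121 - 154)*266 + 82 = -11*(-20)*266 + 82 = 220*266 + 82 = 58520 + 82 = 58602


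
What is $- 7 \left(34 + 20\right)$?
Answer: $-378$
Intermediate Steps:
$- 7 \left(34 + 20\right) = \left(-7\right) 54 = -378$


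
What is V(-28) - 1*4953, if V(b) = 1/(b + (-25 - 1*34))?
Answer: -430912/87 ≈ -4953.0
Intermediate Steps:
V(b) = 1/(-59 + b) (V(b) = 1/(b + (-25 - 34)) = 1/(b - 59) = 1/(-59 + b))
V(-28) - 1*4953 = 1/(-59 - 28) - 1*4953 = 1/(-87) - 4953 = -1/87 - 4953 = -430912/87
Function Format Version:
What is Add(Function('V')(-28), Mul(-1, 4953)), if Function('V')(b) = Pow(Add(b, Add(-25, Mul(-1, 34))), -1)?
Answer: Rational(-430912, 87) ≈ -4953.0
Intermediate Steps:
Function('V')(b) = Pow(Add(-59, b), -1) (Function('V')(b) = Pow(Add(b, Add(-25, -34)), -1) = Pow(Add(b, -59), -1) = Pow(Add(-59, b), -1))
Add(Function('V')(-28), Mul(-1, 4953)) = Add(Pow(Add(-59, -28), -1), Mul(-1, 4953)) = Add(Pow(-87, -1), -4953) = Add(Rational(-1, 87), -4953) = Rational(-430912, 87)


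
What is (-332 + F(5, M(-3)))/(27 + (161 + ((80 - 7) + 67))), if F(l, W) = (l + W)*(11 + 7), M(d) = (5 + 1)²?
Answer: 203/164 ≈ 1.2378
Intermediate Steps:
M(d) = 36 (M(d) = 6² = 36)
F(l, W) = 18*W + 18*l (F(l, W) = (W + l)*18 = 18*W + 18*l)
(-332 + F(5, M(-3)))/(27 + (161 + ((80 - 7) + 67))) = (-332 + (18*36 + 18*5))/(27 + (161 + ((80 - 7) + 67))) = (-332 + (648 + 90))/(27 + (161 + (73 + 67))) = (-332 + 738)/(27 + (161 + 140)) = 406/(27 + 301) = 406/328 = 406*(1/328) = 203/164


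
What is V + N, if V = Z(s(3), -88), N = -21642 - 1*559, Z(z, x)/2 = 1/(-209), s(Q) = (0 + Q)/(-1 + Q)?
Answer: -4640011/209 ≈ -22201.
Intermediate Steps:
s(Q) = Q/(-1 + Q)
Z(z, x) = -2/209 (Z(z, x) = 2/(-209) = 2*(-1/209) = -2/209)
N = -22201 (N = -21642 - 559 = -22201)
V = -2/209 ≈ -0.0095694
V + N = -2/209 - 22201 = -4640011/209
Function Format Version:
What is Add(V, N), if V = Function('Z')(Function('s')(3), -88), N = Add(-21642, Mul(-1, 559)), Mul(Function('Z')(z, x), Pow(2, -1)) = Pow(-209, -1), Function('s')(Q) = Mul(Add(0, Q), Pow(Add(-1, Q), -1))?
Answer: Rational(-4640011, 209) ≈ -22201.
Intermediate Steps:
Function('s')(Q) = Mul(Q, Pow(Add(-1, Q), -1))
Function('Z')(z, x) = Rational(-2, 209) (Function('Z')(z, x) = Mul(2, Pow(-209, -1)) = Mul(2, Rational(-1, 209)) = Rational(-2, 209))
N = -22201 (N = Add(-21642, -559) = -22201)
V = Rational(-2, 209) ≈ -0.0095694
Add(V, N) = Add(Rational(-2, 209), -22201) = Rational(-4640011, 209)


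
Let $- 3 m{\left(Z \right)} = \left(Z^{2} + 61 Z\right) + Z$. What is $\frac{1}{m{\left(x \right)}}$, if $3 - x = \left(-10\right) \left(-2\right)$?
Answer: $\frac{1}{255} \approx 0.0039216$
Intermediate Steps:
$x = -17$ ($x = 3 - \left(-10\right) \left(-2\right) = 3 - 20 = -17$)
$m{\left(Z \right)} = - \frac{62 Z}{3} - \frac{Z^{2}}{3}$ ($m{\left(Z \right)} = - \frac{\left(Z^{2} + 61 Z\right) + Z}{3} = - \frac{Z^{2} + 62 Z}{3} = - \frac{62 Z}{3} - \frac{Z^{2}}{3}$)
$\frac{1}{m{\left(x \right)}} = \frac{1}{\left(- \frac{1}{3}\right) \left(-17\right) \left(62 - 17\right)} = \frac{1}{\left(- \frac{1}{3}\right) \left(-17\right) 45} = \frac{1}{255}$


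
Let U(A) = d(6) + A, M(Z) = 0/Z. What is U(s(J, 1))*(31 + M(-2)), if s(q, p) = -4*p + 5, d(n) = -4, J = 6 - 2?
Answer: -93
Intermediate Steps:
J = 4
s(q, p) = 5 - 4*p
M(Z) = 0
U(A) = -4 + A
U(s(J, 1))*(31 + M(-2)) = (-4 + (5 - 4*1))*(31 + 0) = (-4 + (5 - 4))*31 = (-4 + 1)*31 = -3*31 = -93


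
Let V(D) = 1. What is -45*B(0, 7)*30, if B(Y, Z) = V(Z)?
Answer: -1350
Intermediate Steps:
B(Y, Z) = 1
-45*B(0, 7)*30 = -45*1*30 = -45*30 = -1350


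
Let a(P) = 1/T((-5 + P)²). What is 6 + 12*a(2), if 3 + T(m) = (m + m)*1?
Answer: 34/5 ≈ 6.8000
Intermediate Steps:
T(m) = -3 + 2*m (T(m) = -3 + (m + m)*1 = -3 + (2*m)*1 = -3 + 2*m)
a(P) = 1/(-3 + 2*(-5 + P)²)
6 + 12*a(2) = 6 + 12/(-3 + 2*(-5 + 2)²) = 6 + 12/(-3 + 2*(-3)²) = 6 + 12/(-3 + 2*9) = 6 + 12/(-3 + 18) = 6 + 12/15 = 6 + 12*(1/15) = 6 + ⅘ = 34/5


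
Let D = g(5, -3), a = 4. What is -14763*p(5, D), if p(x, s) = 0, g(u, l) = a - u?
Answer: 0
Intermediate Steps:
g(u, l) = 4 - u
D = -1 (D = 4 - 1*5 = 4 - 5 = -1)
-14763*p(5, D) = -14763*0 = 0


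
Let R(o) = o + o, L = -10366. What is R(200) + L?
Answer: -9966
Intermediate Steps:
R(o) = 2*o
R(200) + L = 2*200 - 10366 = 400 - 10366 = -9966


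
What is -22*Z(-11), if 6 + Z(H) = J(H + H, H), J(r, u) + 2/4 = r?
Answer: 627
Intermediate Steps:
J(r, u) = -½ + r
Z(H) = -13/2 + 2*H (Z(H) = -6 + (-½ + (H + H)) = -6 + (-½ + 2*H) = -13/2 + 2*H)
-22*Z(-11) = -22*(-13/2 + 2*(-11)) = -22*(-13/2 - 22) = -22*(-57/2) = 627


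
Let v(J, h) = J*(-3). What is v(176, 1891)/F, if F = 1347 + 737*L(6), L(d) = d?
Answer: -176/1923 ≈ -0.091524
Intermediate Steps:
v(J, h) = -3*J
F = 5769 (F = 1347 + 737*6 = 1347 + 4422 = 5769)
v(176, 1891)/F = -3*176/5769 = -528*1/5769 = -176/1923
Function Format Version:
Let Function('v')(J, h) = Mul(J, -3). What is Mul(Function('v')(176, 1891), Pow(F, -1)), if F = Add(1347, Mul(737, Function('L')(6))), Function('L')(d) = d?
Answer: Rational(-176, 1923) ≈ -0.091524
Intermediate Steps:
Function('v')(J, h) = Mul(-3, J)
F = 5769 (F = Add(1347, Mul(737, 6)) = Add(1347, 4422) = 5769)
Mul(Function('v')(176, 1891), Pow(F, -1)) = Mul(Mul(-3, 176), Pow(5769, -1)) = Mul(-528, Rational(1, 5769)) = Rational(-176, 1923)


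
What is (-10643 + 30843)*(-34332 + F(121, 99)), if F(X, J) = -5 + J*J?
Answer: -495627200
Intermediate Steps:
F(X, J) = -5 + J²
(-10643 + 30843)*(-34332 + F(121, 99)) = (-10643 + 30843)*(-34332 + (-5 + 99²)) = 20200*(-34332 + (-5 + 9801)) = 20200*(-34332 + 9796) = 20200*(-24536) = -495627200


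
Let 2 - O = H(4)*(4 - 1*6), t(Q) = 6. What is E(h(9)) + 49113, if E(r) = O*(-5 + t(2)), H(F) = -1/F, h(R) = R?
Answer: 98229/2 ≈ 49115.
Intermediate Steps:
O = 3/2 (O = 2 - (-1/4)*(4 - 1*6) = 2 - (-1*1/4)*(4 - 6) = 2 - (-1)*(-2)/4 = 2 - 1*1/2 = 2 - 1/2 = 3/2 ≈ 1.5000)
E(r) = 3/2 (E(r) = 3*(-5 + 6)/2 = (3/2)*1 = 3/2)
E(h(9)) + 49113 = 3/2 + 49113 = 98229/2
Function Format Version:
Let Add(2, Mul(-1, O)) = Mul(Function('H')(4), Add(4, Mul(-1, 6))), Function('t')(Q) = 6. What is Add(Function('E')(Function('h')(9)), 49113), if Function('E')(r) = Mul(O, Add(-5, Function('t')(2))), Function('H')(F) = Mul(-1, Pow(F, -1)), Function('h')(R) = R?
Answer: Rational(98229, 2) ≈ 49115.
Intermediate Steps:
O = Rational(3, 2) (O = Add(2, Mul(-1, Mul(Mul(-1, Pow(4, -1)), Add(4, Mul(-1, 6))))) = Add(2, Mul(-1, Mul(Mul(-1, Rational(1, 4)), Add(4, -6)))) = Add(2, Mul(-1, Mul(Rational(-1, 4), -2))) = Add(2, Mul(-1, Rational(1, 2))) = Add(2, Rational(-1, 2)) = Rational(3, 2) ≈ 1.5000)
Function('E')(r) = Rational(3, 2) (Function('E')(r) = Mul(Rational(3, 2), Add(-5, 6)) = Mul(Rational(3, 2), 1) = Rational(3, 2))
Add(Function('E')(Function('h')(9)), 49113) = Add(Rational(3, 2), 49113) = Rational(98229, 2)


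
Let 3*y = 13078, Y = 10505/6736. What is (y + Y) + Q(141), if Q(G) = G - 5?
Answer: 90873211/20208 ≈ 4496.9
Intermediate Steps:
Q(G) = -5 + G
Y = 10505/6736 (Y = 10505*(1/6736) = 10505/6736 ≈ 1.5595)
y = 13078/3 (y = (1/3)*13078 = 13078/3 ≈ 4359.3)
(y + Y) + Q(141) = (13078/3 + 10505/6736) + (-5 + 141) = 88124923/20208 + 136 = 90873211/20208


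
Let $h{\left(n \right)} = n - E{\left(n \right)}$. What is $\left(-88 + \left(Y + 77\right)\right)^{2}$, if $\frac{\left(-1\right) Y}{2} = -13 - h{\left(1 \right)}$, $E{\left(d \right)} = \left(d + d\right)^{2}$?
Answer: $81$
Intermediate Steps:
$E{\left(d \right)} = 4 d^{2}$ ($E{\left(d \right)} = \left(2 d\right)^{2} = 4 d^{2}$)
$h{\left(n \right)} = n - 4 n^{2}$
$Y = 20$ ($Y = - 2 \left(-13 - 1 \left(1 - 4\right)\right) = - 2 \left(-13 - 1 \left(-3\right)\right) = - 2 \left(-13 - -3\right) = - 2 \left(-13 + 3\right) = \left(-2\right) \left(-10\right) = 20$)
$\left(-88 + \left(Y + 77\right)\right)^{2} = \left(-88 + \left(20 + 77\right)\right)^{2} = \left(-88 + 97\right)^{2} = 9^{2} = 81$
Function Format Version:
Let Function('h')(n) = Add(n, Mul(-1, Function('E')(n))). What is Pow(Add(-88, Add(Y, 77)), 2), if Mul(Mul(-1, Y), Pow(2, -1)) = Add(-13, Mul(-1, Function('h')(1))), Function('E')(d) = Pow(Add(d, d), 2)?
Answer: 81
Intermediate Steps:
Function('E')(d) = Mul(4, Pow(d, 2)) (Function('E')(d) = Pow(Mul(2, d), 2) = Mul(4, Pow(d, 2)))
Function('h')(n) = Add(n, Mul(-4, Pow(n, 2))) (Function('h')(n) = Add(n, Mul(-1, Mul(4, Pow(n, 2)))) = Add(n, Mul(-4, Pow(n, 2))))
Y = 20 (Y = Mul(-2, Add(-13, Mul(-1, Mul(1, Add(1, Mul(-4, 1)))))) = Mul(-2, Add(-13, Mul(-1, Mul(1, Add(1, -4))))) = Mul(-2, Add(-13, Mul(-1, Mul(1, -3)))) = Mul(-2, Add(-13, Mul(-1, -3))) = Mul(-2, Add(-13, 3)) = Mul(-2, -10) = 20)
Pow(Add(-88, Add(Y, 77)), 2) = Pow(Add(-88, Add(20, 77)), 2) = Pow(Add(-88, 97), 2) = Pow(9, 2) = 81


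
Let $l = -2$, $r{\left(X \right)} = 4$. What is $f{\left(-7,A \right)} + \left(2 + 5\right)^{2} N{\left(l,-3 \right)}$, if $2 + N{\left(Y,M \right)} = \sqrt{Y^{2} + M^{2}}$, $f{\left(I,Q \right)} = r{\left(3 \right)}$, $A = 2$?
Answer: $-94 + 49 \sqrt{13} \approx 82.672$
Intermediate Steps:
$f{\left(I,Q \right)} = 4$
$N{\left(Y,M \right)} = -2 + \sqrt{M^{2} + Y^{2}}$ ($N{\left(Y,M \right)} = -2 + \sqrt{Y^{2} + M^{2}} = -2 + \sqrt{M^{2} + Y^{2}}$)
$f{\left(-7,A \right)} + \left(2 + 5\right)^{2} N{\left(l,-3 \right)} = 4 + \left(2 + 5\right)^{2} \left(-2 + \sqrt{\left(-3\right)^{2} + \left(-2\right)^{2}}\right) = 4 + 7^{2} \left(-2 + \sqrt{9 + 4}\right) = 4 + 49 \left(-2 + \sqrt{13}\right) = 4 - \left(98 - 49 \sqrt{13}\right) = -94 + 49 \sqrt{13}$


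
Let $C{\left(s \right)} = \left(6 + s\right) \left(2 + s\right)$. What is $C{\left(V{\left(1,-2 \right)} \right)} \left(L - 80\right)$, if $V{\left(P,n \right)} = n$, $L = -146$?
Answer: $0$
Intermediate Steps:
$C{\left(s \right)} = \left(2 + s\right) \left(6 + s\right)$
$C{\left(V{\left(1,-2 \right)} \right)} \left(L - 80\right) = \left(12 + \left(-2\right)^{2} + 8 \left(-2\right)\right) \left(-146 - 80\right) = \left(12 + 4 - 16\right) \left(-226\right) = 0 \left(-226\right) = 0$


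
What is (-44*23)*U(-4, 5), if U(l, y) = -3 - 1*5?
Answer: 8096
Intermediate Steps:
U(l, y) = -8 (U(l, y) = -3 - 5 = -8)
(-44*23)*U(-4, 5) = -44*23*(-8) = -1012*(-8) = 8096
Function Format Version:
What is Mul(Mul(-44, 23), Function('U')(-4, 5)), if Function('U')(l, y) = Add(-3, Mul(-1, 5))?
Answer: 8096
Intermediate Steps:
Function('U')(l, y) = -8 (Function('U')(l, y) = Add(-3, -5) = -8)
Mul(Mul(-44, 23), Function('U')(-4, 5)) = Mul(Mul(-44, 23), -8) = Mul(-1012, -8) = 8096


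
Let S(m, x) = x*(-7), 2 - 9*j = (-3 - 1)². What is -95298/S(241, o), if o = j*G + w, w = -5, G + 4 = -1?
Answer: 122526/25 ≈ 4901.0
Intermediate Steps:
G = -5 (G = -4 - 1 = -5)
j = -14/9 (j = 2/9 - (-3 - 1)²/9 = 2/9 - ⅑*(-4)² = 2/9 - ⅑*16 = 2/9 - 16/9 = -14/9 ≈ -1.5556)
o = 25/9 (o = -14/9*(-5) - 5 = 70/9 - 5 = 25/9 ≈ 2.7778)
S(m, x) = -7*x
-95298/S(241, o) = -95298/((-7*25/9)) = -95298/(-175/9) = -95298*(-9/175) = 122526/25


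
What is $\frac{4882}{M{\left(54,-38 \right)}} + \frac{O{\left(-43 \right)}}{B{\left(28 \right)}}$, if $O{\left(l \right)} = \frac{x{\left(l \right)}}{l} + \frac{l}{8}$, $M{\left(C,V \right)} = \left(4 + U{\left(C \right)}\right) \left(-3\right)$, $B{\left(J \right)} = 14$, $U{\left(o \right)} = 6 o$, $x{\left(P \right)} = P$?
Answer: $- \frac{10379}{1968} \approx -5.2739$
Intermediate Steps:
$M{\left(C,V \right)} = -12 - 18 C$ ($M{\left(C,V \right)} = \left(4 + 6 C\right) \left(-3\right) = -12 - 18 C$)
$O{\left(l \right)} = 1 + \frac{l}{8}$ ($O{\left(l \right)} = \frac{l}{l} + \frac{l}{8} = 1 + l \frac{1}{8} = 1 + \frac{l}{8}$)
$\frac{4882}{M{\left(54,-38 \right)}} + \frac{O{\left(-43 \right)}}{B{\left(28 \right)}} = \frac{4882}{-12 - 972} + \frac{1 + \frac{1}{8} \left(-43\right)}{14} = \frac{4882}{-12 - 972} + \left(1 - \frac{43}{8}\right) \frac{1}{14} = \frac{4882}{-984} - \frac{5}{16} = 4882 \left(- \frac{1}{984}\right) - \frac{5}{16} = - \frac{2441}{492} - \frac{5}{16} = - \frac{10379}{1968}$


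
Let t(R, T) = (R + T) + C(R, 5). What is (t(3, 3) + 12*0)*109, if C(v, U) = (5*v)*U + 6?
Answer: 9483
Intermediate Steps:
C(v, U) = 6 + 5*U*v (C(v, U) = 5*U*v + 6 = 6 + 5*U*v)
t(R, T) = 6 + T + 26*R (t(R, T) = (R + T) + (6 + 5*5*R) = (R + T) + (6 + 25*R) = 6 + T + 26*R)
(t(3, 3) + 12*0)*109 = ((6 + 3 + 26*3) + 12*0)*109 = ((6 + 3 + 78) + 0)*109 = (87 + 0)*109 = 87*109 = 9483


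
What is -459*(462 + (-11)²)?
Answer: -267597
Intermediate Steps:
-459*(462 + (-11)²) = -459*(462 + 121) = -459*583 = -267597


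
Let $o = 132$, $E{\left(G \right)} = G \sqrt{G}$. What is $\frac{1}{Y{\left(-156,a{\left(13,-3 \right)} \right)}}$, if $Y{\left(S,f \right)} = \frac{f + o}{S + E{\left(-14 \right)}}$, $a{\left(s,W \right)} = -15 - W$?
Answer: $- \frac{13}{10} - \frac{7 i \sqrt{14}}{60} \approx -1.3 - 0.43653 i$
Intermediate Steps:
$E{\left(G \right)} = G^{\frac{3}{2}}$
$Y{\left(S,f \right)} = \frac{132 + f}{S - 14 i \sqrt{14}}$ ($Y{\left(S,f \right)} = \frac{f + 132}{S + \left(-14\right)^{\frac{3}{2}}} = \frac{132 + f}{S - 14 i \sqrt{14}}$)
$\frac{1}{Y{\left(-156,a{\left(13,-3 \right)} \right)}} = \frac{1}{\frac{1}{-156 - 14 i \sqrt{14}} \left(132 - 12\right)} = \frac{1}{\frac{1}{-156 - 14 i \sqrt{14}} \cdot 120} = \frac{1}{120 \frac{1}{-156 - 14 i \sqrt{14}}} = - \frac{13}{10} - \frac{7 i \sqrt{14}}{60}$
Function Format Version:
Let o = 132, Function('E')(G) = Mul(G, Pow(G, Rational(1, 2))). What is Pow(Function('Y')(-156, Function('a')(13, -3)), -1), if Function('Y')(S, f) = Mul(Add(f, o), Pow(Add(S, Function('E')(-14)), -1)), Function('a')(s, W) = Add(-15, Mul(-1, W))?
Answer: Add(Rational(-13, 10), Mul(Rational(-7, 60), I, Pow(14, Rational(1, 2)))) ≈ Add(-1.3000, Mul(-0.43653, I))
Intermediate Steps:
Function('E')(G) = Pow(G, Rational(3, 2))
Function('Y')(S, f) = Mul(Pow(Add(S, Mul(-14, I, Pow(14, Rational(1, 2)))), -1), Add(132, f)) (Function('Y')(S, f) = Mul(Add(f, 132), Pow(Add(S, Pow(-14, Rational(3, 2))), -1)) = Mul(Add(132, f), Pow(Add(S, Mul(-14, I, Pow(14, Rational(1, 2)))), -1)) = Mul(Pow(Add(S, Mul(-14, I, Pow(14, Rational(1, 2)))), -1), Add(132, f)))
Pow(Function('Y')(-156, Function('a')(13, -3)), -1) = Pow(Mul(Pow(Add(-156, Mul(-14, I, Pow(14, Rational(1, 2)))), -1), Add(132, Add(-15, Mul(-1, -3)))), -1) = Pow(Mul(Pow(Add(-156, Mul(-14, I, Pow(14, Rational(1, 2)))), -1), Add(132, Add(-15, 3))), -1) = Pow(Mul(Pow(Add(-156, Mul(-14, I, Pow(14, Rational(1, 2)))), -1), Add(132, -12)), -1) = Pow(Mul(Pow(Add(-156, Mul(-14, I, Pow(14, Rational(1, 2)))), -1), 120), -1) = Pow(Mul(120, Pow(Add(-156, Mul(-14, I, Pow(14, Rational(1, 2)))), -1)), -1) = Add(Rational(-13, 10), Mul(Rational(-7, 60), I, Pow(14, Rational(1, 2))))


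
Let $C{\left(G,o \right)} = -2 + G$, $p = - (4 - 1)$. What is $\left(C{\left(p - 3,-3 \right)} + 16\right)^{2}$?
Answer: $64$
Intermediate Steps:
$p = -3$ ($p = \left(-1\right) 3 = -3$)
$\left(C{\left(p - 3,-3 \right)} + 16\right)^{2} = \left(\left(-2 - 6\right) + 16\right)^{2} = \left(-8 + 16\right)^{2} = 8^{2} = 64$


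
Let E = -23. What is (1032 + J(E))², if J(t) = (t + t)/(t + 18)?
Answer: 27102436/25 ≈ 1.0841e+6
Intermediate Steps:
J(t) = 2*t/(18 + t) (J(t) = (2*t)/(18 + t) = 2*t/(18 + t))
(1032 + J(E))² = (1032 + 2*(-23)/(18 - 23))² = (1032 + 2*(-23)/(-5))² = (1032 + 2*(-23)*(-⅕))² = (1032 + 46/5)² = (5206/5)² = 27102436/25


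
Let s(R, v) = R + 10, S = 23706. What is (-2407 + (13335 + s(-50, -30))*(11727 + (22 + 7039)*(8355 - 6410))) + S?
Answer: 182744742039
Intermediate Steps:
s(R, v) = 10 + R
(-2407 + (13335 + s(-50, -30))*(11727 + (22 + 7039)*(8355 - 6410))) + S = (-2407 + (13335 + (10 - 50))*(11727 + (22 + 7039)*(8355 - 6410))) + 23706 = (-2407 + (13335 - 40)*(11727 + 7061*1945)) + 23706 = (-2407 + 13295*(11727 + 13733645)) + 23706 = (-2407 + 13295*13745372) + 23706 = (-2407 + 182744720740) + 23706 = 182744718333 + 23706 = 182744742039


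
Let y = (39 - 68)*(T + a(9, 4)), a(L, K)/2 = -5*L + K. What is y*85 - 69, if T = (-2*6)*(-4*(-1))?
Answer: 320381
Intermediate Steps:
a(L, K) = -10*L + 2*K (a(L, K) = 2*(-5*L + K) = 2*(K - 5*L) = -10*L + 2*K)
T = -48 (T = -12*4 = -48)
y = 3770 (y = (39 - 68)*(-48 + (-10*9 + 2*4)) = -29*(-48 + (-90 + 8)) = -29*(-48 - 82) = -29*(-130) = 3770)
y*85 - 69 = 3770*85 - 69 = 320450 - 69 = 320381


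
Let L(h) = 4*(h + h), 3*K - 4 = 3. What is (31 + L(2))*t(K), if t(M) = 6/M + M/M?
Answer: 1175/7 ≈ 167.86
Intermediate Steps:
K = 7/3 (K = 4/3 + (⅓)*3 = 4/3 + 1 = 7/3 ≈ 2.3333)
L(h) = 8*h (L(h) = 4*(2*h) = 8*h)
t(M) = 1 + 6/M (t(M) = 6/M + 1 = 1 + 6/M)
(31 + L(2))*t(K) = (31 + 8*2)*((6 + 7/3)/(7/3)) = (31 + 16)*((3/7)*(25/3)) = 47*(25/7) = 1175/7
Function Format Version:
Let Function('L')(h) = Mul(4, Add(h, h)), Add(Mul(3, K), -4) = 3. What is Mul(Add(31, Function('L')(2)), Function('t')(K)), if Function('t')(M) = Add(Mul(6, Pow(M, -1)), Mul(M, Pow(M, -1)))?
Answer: Rational(1175, 7) ≈ 167.86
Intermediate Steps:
K = Rational(7, 3) (K = Add(Rational(4, 3), Mul(Rational(1, 3), 3)) = Add(Rational(4, 3), 1) = Rational(7, 3) ≈ 2.3333)
Function('L')(h) = Mul(8, h) (Function('L')(h) = Mul(4, Mul(2, h)) = Mul(8, h))
Function('t')(M) = Add(1, Mul(6, Pow(M, -1))) (Function('t')(M) = Add(Mul(6, Pow(M, -1)), 1) = Add(1, Mul(6, Pow(M, -1))))
Mul(Add(31, Function('L')(2)), Function('t')(K)) = Mul(Add(31, Mul(8, 2)), Mul(Pow(Rational(7, 3), -1), Add(6, Rational(7, 3)))) = Mul(Add(31, 16), Mul(Rational(3, 7), Rational(25, 3))) = Mul(47, Rational(25, 7)) = Rational(1175, 7)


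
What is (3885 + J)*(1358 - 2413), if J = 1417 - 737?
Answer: -4816075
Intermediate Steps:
J = 680
(3885 + J)*(1358 - 2413) = (3885 + 680)*(1358 - 2413) = 4565*(-1055) = -4816075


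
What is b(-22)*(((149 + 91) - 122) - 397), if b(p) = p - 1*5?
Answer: 7533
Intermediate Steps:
b(p) = -5 + p (b(p) = p - 5 = -5 + p)
b(-22)*(((149 + 91) - 122) - 397) = (-5 - 22)*(((149 + 91) - 122) - 397) = -27*((240 - 122) - 397) = -27*(118 - 397) = -27*(-279) = 7533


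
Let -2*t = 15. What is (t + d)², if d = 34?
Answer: 2809/4 ≈ 702.25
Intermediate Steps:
t = -15/2 (t = -½*15 = -15/2 ≈ -7.5000)
(t + d)² = (-15/2 + 34)² = (53/2)² = 2809/4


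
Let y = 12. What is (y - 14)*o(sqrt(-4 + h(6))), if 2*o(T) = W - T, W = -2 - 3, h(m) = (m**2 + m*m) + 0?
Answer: 5 + 2*sqrt(17) ≈ 13.246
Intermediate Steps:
h(m) = 2*m**2 (h(m) = (m**2 + m**2) + 0 = 2*m**2 + 0 = 2*m**2)
W = -5
o(T) = -5/2 - T/2 (o(T) = (-5 - T)/2 = -5/2 - T/2)
(y - 14)*o(sqrt(-4 + h(6))) = (12 - 14)*(-5/2 - sqrt(-4 + 2*6**2)/2) = -2*(-5/2 - sqrt(-4 + 2*36)/2) = -2*(-5/2 - sqrt(-4 + 72)/2) = -2*(-5/2 - sqrt(17)) = 5 + 2*sqrt(17)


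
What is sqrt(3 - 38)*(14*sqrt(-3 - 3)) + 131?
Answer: 131 - 14*sqrt(210) ≈ -71.879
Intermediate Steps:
sqrt(3 - 38)*(14*sqrt(-3 - 3)) + 131 = sqrt(-35)*(14*sqrt(-6)) + 131 = (I*sqrt(35))*(14*(I*sqrt(6))) + 131 = (I*sqrt(35))*(14*I*sqrt(6)) + 131 = -14*sqrt(210) + 131 = 131 - 14*sqrt(210)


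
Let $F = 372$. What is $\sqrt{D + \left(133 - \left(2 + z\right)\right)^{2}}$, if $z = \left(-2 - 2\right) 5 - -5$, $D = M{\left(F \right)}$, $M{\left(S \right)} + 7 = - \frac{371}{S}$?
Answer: $\frac{\sqrt{737171661}}{186} \approx 145.97$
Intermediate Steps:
$M{\left(S \right)} = -7 - \frac{371}{S}$
$D = - \frac{2975}{372}$ ($D = -7 - \frac{371}{372} = - \frac{2975}{372} \approx -7.9973$)
$z = -15$ ($z = \left(-4\right) 5 + 5 = -20 + 5 = -15$)
$\sqrt{D + \left(133 - \left(2 + z\right)\right)^{2}} = \sqrt{- \frac{2975}{372} + \left(133 - -13\right)^{2}} = \sqrt{- \frac{2975}{372} + \left(133 + \left(15 - 2\right)\right)^{2}} = \sqrt{- \frac{2975}{372} + \left(133 + 13\right)^{2}} = \sqrt{- \frac{2975}{372} + 146^{2}} = \sqrt{- \frac{2975}{372} + 21316} = \sqrt{\frac{7926577}{372}} = \frac{\sqrt{737171661}}{186}$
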